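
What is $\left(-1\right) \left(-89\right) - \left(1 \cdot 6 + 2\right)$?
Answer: $81$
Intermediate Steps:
$\left(-1\right) \left(-89\right) - \left(1 \cdot 6 + 2\right) = 89 - \left(6 + 2\right) = 89 - 8 = 81$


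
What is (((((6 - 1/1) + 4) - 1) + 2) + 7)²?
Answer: 289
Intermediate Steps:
(((((6 - 1/1) + 4) - 1) + 2) + 7)² = (((((6 - 1) + 4) - 1) + 2) + 7)² = ((((5 + 4) - 1) + 2) + 7)² = (((9 - 1) + 2) + 7)² = ((8 + 2) + 7)² = (10 + 7)² = 17² = 289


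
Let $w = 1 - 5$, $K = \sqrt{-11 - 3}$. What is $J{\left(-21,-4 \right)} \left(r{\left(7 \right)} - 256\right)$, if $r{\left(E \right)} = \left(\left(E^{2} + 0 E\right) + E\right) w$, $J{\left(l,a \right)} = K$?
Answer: $- 480 i \sqrt{14} \approx - 1796.0 i$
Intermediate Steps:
$K = i \sqrt{14}$ ($K = \sqrt{-14} = i \sqrt{14} \approx 3.7417 i$)
$J{\left(l,a \right)} = i \sqrt{14}$
$w = -4$
$r{\left(E \right)} = - 4 E - 4 E^{2}$ ($r{\left(E \right)} = \left(\left(E^{2} + 0 E\right) + E\right) \left(-4\right) = \left(\left(E^{2} + 0\right) + E\right) \left(-4\right) = \left(E^{2} + E\right) \left(-4\right) = \left(E + E^{2}\right) \left(-4\right) = - 4 E - 4 E^{2}$)
$J{\left(-21,-4 \right)} \left(r{\left(7 \right)} - 256\right) = i \sqrt{14} \left(\left(-4\right) 7 \left(1 + 7\right) - 256\right) = i \sqrt{14} \left(\left(-4\right) 7 \cdot 8 - 256\right) = i \sqrt{14} \left(-224 - 256\right) = i \sqrt{14} \left(-480\right) = - 480 i \sqrt{14}$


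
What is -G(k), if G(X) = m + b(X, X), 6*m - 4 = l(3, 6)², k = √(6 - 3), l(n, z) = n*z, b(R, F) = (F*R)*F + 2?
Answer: -170/3 - 3*√3 ≈ -61.863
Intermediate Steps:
b(R, F) = 2 + R*F² (b(R, F) = R*F² + 2 = 2 + R*F²)
k = √3 ≈ 1.7320
m = 164/3 (m = ⅔ + (3*6)²/6 = ⅔ + (⅙)*18² = ⅔ + (⅙)*324 = ⅔ + 54 = 164/3 ≈ 54.667)
G(X) = 170/3 + X³ (G(X) = 164/3 + (2 + X*X²) = 164/3 + (2 + X³) = 170/3 + X³)
-G(k) = -(170/3 + (√3)³) = -(170/3 + 3*√3) = -170/3 - 3*√3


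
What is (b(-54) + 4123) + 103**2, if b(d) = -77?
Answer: 14655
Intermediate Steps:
(b(-54) + 4123) + 103**2 = (-77 + 4123) + 103**2 = 4046 + 10609 = 14655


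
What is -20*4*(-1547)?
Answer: 123760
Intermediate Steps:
-20*4*(-1547) = -80*(-1547) = 123760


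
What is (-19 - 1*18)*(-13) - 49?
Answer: 432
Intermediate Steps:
(-19 - 1*18)*(-13) - 49 = (-19 - 18)*(-13) - 49 = -37*(-13) - 49 = 481 - 49 = 432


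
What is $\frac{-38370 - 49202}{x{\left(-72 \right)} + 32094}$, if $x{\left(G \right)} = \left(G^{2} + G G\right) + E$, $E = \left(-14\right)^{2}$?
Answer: $- \frac{43786}{21329} \approx -2.0529$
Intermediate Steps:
$E = 196$
$x{\left(G \right)} = 196 + 2 G^{2}$ ($x{\left(G \right)} = \left(G^{2} + G G\right) + 196 = \left(G^{2} + G^{2}\right) + 196 = 2 G^{2} + 196 = 196 + 2 G^{2}$)
$\frac{-38370 - 49202}{x{\left(-72 \right)} + 32094} = \frac{-38370 - 49202}{\left(196 + 2 \left(-72\right)^{2}\right) + 32094} = - \frac{87572}{\left(196 + 2 \cdot 5184\right) + 32094} = - \frac{87572}{\left(196 + 10368\right) + 32094} = - \frac{87572}{10564 + 32094} = - \frac{87572}{42658} = \left(-87572\right) \frac{1}{42658} = - \frac{43786}{21329}$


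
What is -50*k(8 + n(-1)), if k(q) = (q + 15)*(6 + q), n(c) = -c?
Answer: -18000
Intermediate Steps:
k(q) = (6 + q)*(15 + q) (k(q) = (15 + q)*(6 + q) = (6 + q)*(15 + q))
-50*k(8 + n(-1)) = -50*(90 + (8 - 1*(-1))² + 21*(8 - 1*(-1))) = -50*(90 + (8 + 1)² + 21*(8 + 1)) = -50*(90 + 9² + 21*9) = -50*(90 + 81 + 189) = -50*360 = -18000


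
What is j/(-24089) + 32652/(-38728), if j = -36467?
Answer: 156434987/233229698 ≈ 0.67073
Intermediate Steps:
j/(-24089) + 32652/(-38728) = -36467/(-24089) + 32652/(-38728) = -36467*(-1/24089) + 32652*(-1/38728) = 36467/24089 - 8163/9682 = 156434987/233229698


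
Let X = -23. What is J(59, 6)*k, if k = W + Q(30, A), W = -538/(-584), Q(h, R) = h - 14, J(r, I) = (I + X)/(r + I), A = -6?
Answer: -83997/18980 ≈ -4.4256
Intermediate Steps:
J(r, I) = (-23 + I)/(I + r) (J(r, I) = (I - 23)/(r + I) = (-23 + I)/(I + r))
Q(h, R) = -14 + h
W = 269/292 (W = -538*(-1/584) = 269/292 ≈ 0.92123)
k = 4941/292 (k = 269/292 + (-14 + 30) = 269/292 + 16 = 4941/292 ≈ 16.921)
J(59, 6)*k = ((-23 + 6)/(6 + 59))*(4941/292) = (-17/65)*(4941/292) = ((1/65)*(-17))*(4941/292) = -17/65*4941/292 = -83997/18980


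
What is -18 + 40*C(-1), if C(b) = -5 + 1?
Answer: -178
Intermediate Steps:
C(b) = -4
-18 + 40*C(-1) = -18 + 40*(-4) = -18 - 160 = -178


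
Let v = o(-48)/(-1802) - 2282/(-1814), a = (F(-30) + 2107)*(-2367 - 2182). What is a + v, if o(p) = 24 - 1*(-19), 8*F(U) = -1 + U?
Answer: -62546502800151/6537656 ≈ -9.5671e+6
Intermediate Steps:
F(U) = -⅛ + U/8 (F(U) = (-1 + U)/8 = -⅛ + U/8)
o(p) = 43 (o(p) = 24 + 19 = 43)
a = -76536925/8 (a = ((-⅛ + (⅛)*(-30)) + 2107)*(-2367 - 2182) = ((-⅛ - 15/4) + 2107)*(-4549) = (-31/8 + 2107)*(-4549) = (16825/8)*(-4549) = -76536925/8 ≈ -9.5671e+6)
v = 2017081/1634414 (v = 43/(-1802) - 2282/(-1814) = 43*(-1/1802) - 2282*(-1/1814) = -43/1802 + 1141/907 = 2017081/1634414 ≈ 1.2341)
a + v = -76536925/8 + 2017081/1634414 = -62546502800151/6537656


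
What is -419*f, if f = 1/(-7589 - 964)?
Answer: 419/8553 ≈ 0.048989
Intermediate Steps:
f = -1/8553 (f = 1/(-8553) = -1/8553 ≈ -0.00011692)
-419*f = -419*(-1/8553) = 419/8553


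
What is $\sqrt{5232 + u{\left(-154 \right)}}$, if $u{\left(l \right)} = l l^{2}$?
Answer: $2 i \sqrt{911758} \approx 1909.7 i$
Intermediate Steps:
$u{\left(l \right)} = l^{3}$
$\sqrt{5232 + u{\left(-154 \right)}} = \sqrt{5232 + \left(-154\right)^{3}} = \sqrt{5232 - 3652264} = \sqrt{-3647032} = 2 i \sqrt{911758}$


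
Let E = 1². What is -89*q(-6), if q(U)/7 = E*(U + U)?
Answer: 7476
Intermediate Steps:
E = 1
q(U) = 14*U (q(U) = 7*(1*(U + U)) = 7*(1*(2*U)) = 7*(2*U) = 14*U)
-89*q(-6) = -1246*(-6) = -89*(-84) = 7476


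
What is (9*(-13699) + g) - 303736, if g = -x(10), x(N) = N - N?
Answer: -427027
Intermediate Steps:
x(N) = 0
g = 0 (g = -1*0 = 0)
(9*(-13699) + g) - 303736 = (9*(-13699) + 0) - 303736 = (-123291 + 0) - 303736 = -123291 - 303736 = -427027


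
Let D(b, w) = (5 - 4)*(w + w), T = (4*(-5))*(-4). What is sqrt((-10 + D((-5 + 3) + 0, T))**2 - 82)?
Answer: sqrt(22418) ≈ 149.73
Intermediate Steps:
T = 80 (T = -20*(-4) = 80)
D(b, w) = 2*w (D(b, w) = 1*(2*w) = 2*w)
sqrt((-10 + D((-5 + 3) + 0, T))**2 - 82) = sqrt((-10 + 2*80)**2 - 82) = sqrt((-10 + 160)**2 - 82) = sqrt(150**2 - 82) = sqrt(22500 - 82) = sqrt(22418)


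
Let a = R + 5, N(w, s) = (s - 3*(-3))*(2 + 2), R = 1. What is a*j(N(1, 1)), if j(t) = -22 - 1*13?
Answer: -210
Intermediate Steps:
N(w, s) = 36 + 4*s (N(w, s) = (s + 9)*4 = (9 + s)*4 = 36 + 4*s)
j(t) = -35 (j(t) = -22 - 13 = -35)
a = 6 (a = 1 + 5 = 6)
a*j(N(1, 1)) = 6*(-35) = -210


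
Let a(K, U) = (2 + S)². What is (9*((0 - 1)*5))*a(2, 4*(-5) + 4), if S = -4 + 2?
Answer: 0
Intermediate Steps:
S = -2
a(K, U) = 0 (a(K, U) = (2 - 2)² = 0² = 0)
(9*((0 - 1)*5))*a(2, 4*(-5) + 4) = (9*((0 - 1)*5))*0 = (9*(-1*5))*0 = (9*(-5))*0 = -45*0 = 0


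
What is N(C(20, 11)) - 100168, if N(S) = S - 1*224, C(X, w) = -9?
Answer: -100401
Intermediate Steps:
N(S) = -224 + S (N(S) = S - 224 = -224 + S)
N(C(20, 11)) - 100168 = (-224 - 9) - 100168 = -233 - 100168 = -100401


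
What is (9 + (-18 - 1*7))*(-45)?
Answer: 720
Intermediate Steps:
(9 + (-18 - 1*7))*(-45) = (9 + (-18 - 7))*(-45) = (9 - 25)*(-45) = -16*(-45) = 720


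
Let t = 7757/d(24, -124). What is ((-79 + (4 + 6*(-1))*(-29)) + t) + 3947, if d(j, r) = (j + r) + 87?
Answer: 43281/13 ≈ 3329.3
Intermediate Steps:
d(j, r) = 87 + j + r
t = -7757/13 (t = 7757/(87 + 24 - 124) = 7757/(-13) = 7757*(-1/13) = -7757/13 ≈ -596.69)
((-79 + (4 + 6*(-1))*(-29)) + t) + 3947 = ((-79 + (4 + 6*(-1))*(-29)) - 7757/13) + 3947 = ((-79 + (4 - 6)*(-29)) - 7757/13) + 3947 = ((-79 - 2*(-29)) - 7757/13) + 3947 = ((-79 + 58) - 7757/13) + 3947 = (-21 - 7757/13) + 3947 = -8030/13 + 3947 = 43281/13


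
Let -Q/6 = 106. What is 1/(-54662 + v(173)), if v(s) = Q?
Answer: -1/55298 ≈ -1.8084e-5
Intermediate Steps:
Q = -636 (Q = -6*106 = -636)
v(s) = -636
1/(-54662 + v(173)) = 1/(-54662 - 636) = 1/(-55298) = -1/55298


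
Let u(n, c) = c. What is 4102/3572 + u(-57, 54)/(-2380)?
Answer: 598117/531335 ≈ 1.1257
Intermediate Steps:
4102/3572 + u(-57, 54)/(-2380) = 4102/3572 + 54/(-2380) = 4102*(1/3572) + 54*(-1/2380) = 2051/1786 - 27/1190 = 598117/531335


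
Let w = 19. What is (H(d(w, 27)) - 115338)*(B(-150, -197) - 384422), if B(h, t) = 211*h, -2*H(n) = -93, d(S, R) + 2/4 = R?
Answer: 47969564988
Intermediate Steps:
d(S, R) = -½ + R
H(n) = 93/2 (H(n) = -½*(-93) = 93/2)
(H(d(w, 27)) - 115338)*(B(-150, -197) - 384422) = (93/2 - 115338)*(211*(-150) - 384422) = -230583*(-31650 - 384422)/2 = -230583/2*(-416072) = 47969564988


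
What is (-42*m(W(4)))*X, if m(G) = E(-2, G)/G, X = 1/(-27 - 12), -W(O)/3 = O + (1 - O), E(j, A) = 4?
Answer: -56/39 ≈ -1.4359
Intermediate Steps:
W(O) = -3 (W(O) = -3*(O + (1 - O)) = -3*1 = -3)
X = -1/39 (X = 1/(-39) = -1/39 ≈ -0.025641)
m(G) = 4/G
(-42*m(W(4)))*X = -168/(-3)*(-1/39) = -168*(-1)/3*(-1/39) = -42*(-4/3)*(-1/39) = 56*(-1/39) = -56/39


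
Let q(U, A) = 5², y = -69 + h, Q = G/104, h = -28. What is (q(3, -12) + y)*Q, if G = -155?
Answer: 1395/13 ≈ 107.31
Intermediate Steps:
Q = -155/104 ≈ -1.4904
y = -97 (y = -69 - 28 = -97)
q(U, A) = 25
(q(3, -12) + y)*Q = (25 - 97)*(-155/104) = -72*(-155/104) = 1395/13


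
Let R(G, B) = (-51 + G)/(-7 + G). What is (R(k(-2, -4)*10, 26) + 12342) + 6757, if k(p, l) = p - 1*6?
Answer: 1661744/87 ≈ 19101.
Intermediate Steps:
k(p, l) = -6 + p (k(p, l) = p - 6 = -6 + p)
R(G, B) = (-51 + G)/(-7 + G)
(R(k(-2, -4)*10, 26) + 12342) + 6757 = ((-51 + (-6 - 2)*10)/(-7 + (-6 - 2)*10) + 12342) + 6757 = ((-51 - 8*10)/(-7 - 8*10) + 12342) + 6757 = ((-51 - 80)/(-7 - 80) + 12342) + 6757 = (-131/(-87) + 12342) + 6757 = (-1/87*(-131) + 12342) + 6757 = (131/87 + 12342) + 6757 = 1073885/87 + 6757 = 1661744/87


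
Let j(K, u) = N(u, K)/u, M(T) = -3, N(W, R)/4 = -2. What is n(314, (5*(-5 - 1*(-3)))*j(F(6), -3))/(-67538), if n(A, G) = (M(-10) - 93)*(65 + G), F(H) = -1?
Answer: 1840/33769 ≈ 0.054488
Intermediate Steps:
N(W, R) = -8 (N(W, R) = 4*(-2) = -8)
j(K, u) = -8/u
n(A, G) = -6240 - 96*G (n(A, G) = (-3 - 93)*(65 + G) = -96*(65 + G) = -6240 - 96*G)
n(314, (5*(-5 - 1*(-3)))*j(F(6), -3))/(-67538) = (-6240 - 96*5*(-5 - 1*(-3))*(-8/(-3)))/(-67538) = (-6240 - 96*5*(-5 + 3)*(-8*(-⅓)))*(-1/67538) = (-6240 - 96*5*(-2)*8/3)*(-1/67538) = (-6240 - (-960)*8/3)*(-1/67538) = (-6240 - 96*(-80/3))*(-1/67538) = (-6240 + 2560)*(-1/67538) = -3680*(-1/67538) = 1840/33769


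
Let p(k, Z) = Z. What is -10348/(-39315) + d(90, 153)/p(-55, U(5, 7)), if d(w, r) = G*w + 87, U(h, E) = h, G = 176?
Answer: 125244349/39315 ≈ 3185.7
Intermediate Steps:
d(w, r) = 87 + 176*w (d(w, r) = 176*w + 87 = 87 + 176*w)
-10348/(-39315) + d(90, 153)/p(-55, U(5, 7)) = -10348/(-39315) + (87 + 176*90)/5 = -10348*(-1/39315) + (87 + 15840)*(⅕) = 10348/39315 + 15927*(⅕) = 10348/39315 + 15927/5 = 125244349/39315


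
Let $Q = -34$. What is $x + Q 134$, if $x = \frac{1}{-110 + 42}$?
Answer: $- \frac{309809}{68} \approx -4556.0$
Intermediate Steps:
$x = - \frac{1}{68}$ ($x = \frac{1}{-68} = - \frac{1}{68} \approx -0.014706$)
$x + Q 134 = - \frac{1}{68} - 4556 = - \frac{309809}{68}$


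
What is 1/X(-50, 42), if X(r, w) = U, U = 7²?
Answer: 1/49 ≈ 0.020408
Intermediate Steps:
U = 49
X(r, w) = 49
1/X(-50, 42) = 1/49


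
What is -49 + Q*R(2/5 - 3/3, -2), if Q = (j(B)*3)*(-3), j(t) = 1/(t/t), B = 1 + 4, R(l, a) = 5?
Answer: -94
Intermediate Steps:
B = 5
j(t) = 1 (j(t) = 1/1 = 1)
Q = -9 (Q = (1*3)*(-3) = 3*(-3) = -9)
-49 + Q*R(2/5 - 3/3, -2) = -49 - 9*5 = -49 - 45 = -94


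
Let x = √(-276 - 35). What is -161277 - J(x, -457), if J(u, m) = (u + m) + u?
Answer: -160820 - 2*I*√311 ≈ -1.6082e+5 - 35.27*I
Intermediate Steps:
x = I*√311 (x = √(-311) = I*√311 ≈ 17.635*I)
J(u, m) = m + 2*u (J(u, m) = (m + u) + u = m + 2*u)
-161277 - J(x, -457) = -161277 - (-457 + 2*(I*√311)) = -161277 - (-457 + 2*I*√311) = -161277 + (457 - 2*I*√311) = -160820 - 2*I*√311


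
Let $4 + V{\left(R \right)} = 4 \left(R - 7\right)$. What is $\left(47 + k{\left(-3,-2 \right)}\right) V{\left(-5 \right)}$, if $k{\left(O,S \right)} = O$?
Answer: $-2288$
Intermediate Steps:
$V{\left(R \right)} = -32 + 4 R$ ($V{\left(R \right)} = -4 + 4 \left(R - 7\right) = -4 + 4 \left(-7 + R\right) = -4 + \left(-28 + 4 R\right) = -32 + 4 R$)
$\left(47 + k{\left(-3,-2 \right)}\right) V{\left(-5 \right)} = \left(47 - 3\right) \left(-32 + 4 \left(-5\right)\right) = 44 \left(-32 - 20\right) = 44 \left(-52\right) = -2288$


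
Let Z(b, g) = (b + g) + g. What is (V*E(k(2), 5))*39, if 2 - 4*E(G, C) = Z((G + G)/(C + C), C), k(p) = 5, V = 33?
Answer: -11583/4 ≈ -2895.8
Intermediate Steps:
Z(b, g) = b + 2*g
E(G, C) = ½ - C/2 - G/(4*C) (E(G, C) = ½ - ((G + G)/(C + C) + 2*C)/4 = ½ - ((2*G)/((2*C)) + 2*C)/4 = ½ - ((2*G)*(1/(2*C)) + 2*C)/4 = ½ - (G/C + 2*C)/4 = ½ - (2*C + G/C)/4 = ½ + (-C/2 - G/(4*C)) = ½ - C/2 - G/(4*C))
(V*E(k(2), 5))*39 = (33*(½ - ½*5 - ¼*5/5))*39 = (33*(½ - 5/2 - ¼*5*⅕))*39 = (33*(½ - 5/2 - ¼))*39 = (33*(-9/4))*39 = -297/4*39 = -11583/4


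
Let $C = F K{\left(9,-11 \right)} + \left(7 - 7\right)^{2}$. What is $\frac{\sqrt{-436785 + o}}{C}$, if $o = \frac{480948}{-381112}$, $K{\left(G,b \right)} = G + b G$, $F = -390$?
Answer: $\frac{i \sqrt{3965100821132826}}{3344257800} \approx 0.018829 i$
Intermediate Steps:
$K{\left(G,b \right)} = G + G b$
$o = - \frac{120237}{95278}$ ($o = 480948 \left(- \frac{1}{381112}\right) = - \frac{120237}{95278} \approx -1.262$)
$C = 35100$ ($C = - 390 \cdot 9 \left(1 - 11\right) + \left(7 - 7\right)^{2} = - 390 \cdot 9 \left(-10\right) + 0^{2} = \left(-390\right) \left(-90\right) + 0 = 35100 + 0 = 35100$)
$\frac{\sqrt{-436785 + o}}{C} = \frac{\sqrt{-436785 - \frac{120237}{95278}}}{35100} = \sqrt{- \frac{41616121467}{95278}} \cdot \frac{1}{35100} = \frac{i \sqrt{3965100821132826}}{95278} \cdot \frac{1}{35100} = \frac{i \sqrt{3965100821132826}}{3344257800}$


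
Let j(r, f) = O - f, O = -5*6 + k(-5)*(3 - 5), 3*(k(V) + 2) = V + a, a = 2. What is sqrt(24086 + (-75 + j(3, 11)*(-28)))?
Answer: sqrt(24991) ≈ 158.09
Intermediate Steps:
k(V) = -4/3 + V/3 (k(V) = -2 + (V + 2)/3 = -2 + (2 + V)/3 = -2 + (2/3 + V/3) = -4/3 + V/3)
O = -24 (O = -5*6 + (-4/3 + (1/3)*(-5))*(3 - 5) = -30 + (-4/3 - 5/3)*(-2) = -30 - 3*(-2) = -30 + 6 = -24)
j(r, f) = -24 - f
sqrt(24086 + (-75 + j(3, 11)*(-28))) = sqrt(24086 + (-75 + (-24 - 1*11)*(-28))) = sqrt(24086 + (-75 + (-24 - 11)*(-28))) = sqrt(24086 + (-75 - 35*(-28))) = sqrt(24086 + (-75 + 980)) = sqrt(24086 + 905) = sqrt(24991)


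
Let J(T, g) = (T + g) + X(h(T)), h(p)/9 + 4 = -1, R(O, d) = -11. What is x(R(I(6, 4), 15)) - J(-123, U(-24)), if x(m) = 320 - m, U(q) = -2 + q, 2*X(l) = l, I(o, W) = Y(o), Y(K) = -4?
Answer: 1005/2 ≈ 502.50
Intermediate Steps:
I(o, W) = -4
h(p) = -45 (h(p) = -36 + 9*(-1) = -36 - 9 = -45)
X(l) = l/2
J(T, g) = -45/2 + T + g (J(T, g) = (T + g) + (1/2)*(-45) = (T + g) - 45/2 = -45/2 + T + g)
x(R(I(6, 4), 15)) - J(-123, U(-24)) = (320 - 1*(-11)) - (-45/2 - 123 + (-2 - 24)) = (320 + 11) - (-45/2 - 123 - 26) = 331 - 1*(-343/2) = 331 + 343/2 = 1005/2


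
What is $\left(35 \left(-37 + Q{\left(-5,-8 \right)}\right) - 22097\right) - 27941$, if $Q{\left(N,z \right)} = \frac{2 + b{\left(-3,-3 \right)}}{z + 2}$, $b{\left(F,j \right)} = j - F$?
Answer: $- \frac{154034}{3} \approx -51345.0$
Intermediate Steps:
$Q{\left(N,z \right)} = \frac{2}{2 + z}$ ($Q{\left(N,z \right)} = \frac{2 - 0}{z + 2} = \frac{2 + \left(-3 + 3\right)}{2 + z} = \frac{2 + 0}{2 + z} = \frac{2}{2 + z}$)
$\left(35 \left(-37 + Q{\left(-5,-8 \right)}\right) - 22097\right) - 27941 = \left(35 \left(-37 + \frac{2}{2 - 8}\right) - 22097\right) - 27941 = \left(35 \left(-37 + \frac{2}{-6}\right) - 22097\right) - 27941 = \left(35 \left(-37 + 2 \left(- \frac{1}{6}\right)\right) - 22097\right) - 27941 = \left(35 \left(-37 - \frac{1}{3}\right) - 22097\right) - 27941 = \left(35 \left(- \frac{112}{3}\right) - 22097\right) - 27941 = \left(- \frac{3920}{3} - 22097\right) - 27941 = - \frac{70211}{3} - 27941 = - \frac{154034}{3}$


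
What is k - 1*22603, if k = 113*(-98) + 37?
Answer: -33640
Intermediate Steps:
k = -11037 (k = -11074 + 37 = -11037)
k - 1*22603 = -11037 - 1*22603 = -11037 - 22603 = -33640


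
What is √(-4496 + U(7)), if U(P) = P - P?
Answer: 4*I*√281 ≈ 67.052*I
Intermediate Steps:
U(P) = 0
√(-4496 + U(7)) = √(-4496 + 0) = √(-4496) = 4*I*√281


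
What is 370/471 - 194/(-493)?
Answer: 273784/232203 ≈ 1.1791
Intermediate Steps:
370/471 - 194/(-493) = 370*(1/471) - 194*(-1/493) = 370/471 + 194/493 = 273784/232203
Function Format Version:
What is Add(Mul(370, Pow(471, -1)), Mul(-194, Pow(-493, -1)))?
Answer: Rational(273784, 232203) ≈ 1.1791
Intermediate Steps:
Add(Mul(370, Pow(471, -1)), Mul(-194, Pow(-493, -1))) = Add(Mul(370, Rational(1, 471)), Mul(-194, Rational(-1, 493))) = Add(Rational(370, 471), Rational(194, 493)) = Rational(273784, 232203)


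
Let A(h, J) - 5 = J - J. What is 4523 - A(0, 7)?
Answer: 4518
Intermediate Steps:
A(h, J) = 5 (A(h, J) = 5 + (J - J) = 5 + 0 = 5)
4523 - A(0, 7) = 4523 - 1*5 = 4523 - 5 = 4518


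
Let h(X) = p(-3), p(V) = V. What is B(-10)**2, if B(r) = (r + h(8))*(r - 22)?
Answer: 173056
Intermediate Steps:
h(X) = -3
B(r) = (-22 + r)*(-3 + r) (B(r) = (r - 3)*(r - 22) = (-3 + r)*(-22 + r) = (-22 + r)*(-3 + r))
B(-10)**2 = (66 + (-10)**2 - 25*(-10))**2 = (66 + 100 + 250)**2 = 416**2 = 173056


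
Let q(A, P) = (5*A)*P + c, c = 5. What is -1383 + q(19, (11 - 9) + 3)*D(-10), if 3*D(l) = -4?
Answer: -2023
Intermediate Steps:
D(l) = -4/3 (D(l) = (⅓)*(-4) = -4/3)
q(A, P) = 5 + 5*A*P (q(A, P) = (5*A)*P + 5 = 5*A*P + 5 = 5 + 5*A*P)
-1383 + q(19, (11 - 9) + 3)*D(-10) = -1383 + (5 + 5*19*((11 - 9) + 3))*(-4/3) = -1383 + (5 + 5*19*(2 + 3))*(-4/3) = -1383 + (5 + 5*19*5)*(-4/3) = -1383 + (5 + 475)*(-4/3) = -1383 + 480*(-4/3) = -1383 - 640 = -2023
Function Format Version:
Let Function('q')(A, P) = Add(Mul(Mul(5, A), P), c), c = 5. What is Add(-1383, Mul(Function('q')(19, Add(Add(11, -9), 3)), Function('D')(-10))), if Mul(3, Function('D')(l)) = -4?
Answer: -2023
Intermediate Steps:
Function('D')(l) = Rational(-4, 3) (Function('D')(l) = Mul(Rational(1, 3), -4) = Rational(-4, 3))
Function('q')(A, P) = Add(5, Mul(5, A, P)) (Function('q')(A, P) = Add(Mul(Mul(5, A), P), 5) = Add(Mul(5, A, P), 5) = Add(5, Mul(5, A, P)))
Add(-1383, Mul(Function('q')(19, Add(Add(11, -9), 3)), Function('D')(-10))) = Add(-1383, Mul(Add(5, Mul(5, 19, Add(Add(11, -9), 3))), Rational(-4, 3))) = Add(-1383, Mul(Add(5, Mul(5, 19, Add(2, 3))), Rational(-4, 3))) = Add(-1383, Mul(Add(5, Mul(5, 19, 5)), Rational(-4, 3))) = Add(-1383, Mul(Add(5, 475), Rational(-4, 3))) = Add(-1383, Mul(480, Rational(-4, 3))) = Add(-1383, -640) = -2023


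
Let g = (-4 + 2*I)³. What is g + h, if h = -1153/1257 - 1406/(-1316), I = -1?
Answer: -178529899/827106 ≈ -215.85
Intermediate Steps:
g = -216 (g = (-4 + 2*(-1))³ = (-4 - 2)³ = (-6)³ = -216)
h = 124997/827106 (h = -1153*1/1257 - 1406*(-1/1316) = -1153/1257 + 703/658 = 124997/827106 ≈ 0.15113)
g + h = -216 + 124997/827106 = -178529899/827106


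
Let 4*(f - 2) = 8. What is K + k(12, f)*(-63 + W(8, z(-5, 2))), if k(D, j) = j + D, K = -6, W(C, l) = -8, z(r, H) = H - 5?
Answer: -1142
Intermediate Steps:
z(r, H) = -5 + H
f = 4 (f = 2 + (¼)*8 = 2 + 2 = 4)
k(D, j) = D + j
K + k(12, f)*(-63 + W(8, z(-5, 2))) = -6 + (12 + 4)*(-63 - 8) = -6 + 16*(-71) = -6 - 1136 = -1142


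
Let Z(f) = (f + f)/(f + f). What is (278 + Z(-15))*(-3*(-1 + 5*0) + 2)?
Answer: 1395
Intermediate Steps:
Z(f) = 1 (Z(f) = (2*f)/((2*f)) = (2*f)*(1/(2*f)) = 1)
(278 + Z(-15))*(-3*(-1 + 5*0) + 2) = (278 + 1)*(-3*(-1 + 5*0) + 2) = 279*(-3*(-1 + 0) + 2) = 279*(-3*(-1) + 2) = 279*(3 + 2) = 279*5 = 1395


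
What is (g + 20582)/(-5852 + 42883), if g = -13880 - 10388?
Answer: -194/1949 ≈ -0.099538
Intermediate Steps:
g = -24268
(g + 20582)/(-5852 + 42883) = (-24268 + 20582)/(-5852 + 42883) = -3686/37031 = -3686*1/37031 = -194/1949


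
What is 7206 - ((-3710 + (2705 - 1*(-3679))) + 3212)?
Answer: 1320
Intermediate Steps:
7206 - ((-3710 + (2705 - 1*(-3679))) + 3212) = 7206 - ((-3710 + (2705 + 3679)) + 3212) = 7206 - ((-3710 + 6384) + 3212) = 7206 - (2674 + 3212) = 7206 - 1*5886 = 7206 - 5886 = 1320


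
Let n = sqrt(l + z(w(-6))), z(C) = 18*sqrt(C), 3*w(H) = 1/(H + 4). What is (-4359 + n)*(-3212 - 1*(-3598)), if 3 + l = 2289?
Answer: -1682574 + 386*sqrt(2286 + 3*I*sqrt(6)) ≈ -1.6641e+6 + 29.663*I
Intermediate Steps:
w(H) = 1/(3*(4 + H)) (w(H) = 1/(3*(H + 4)) = 1/(3*(4 + H)))
l = 2286 (l = -3 + 2289 = 2286)
n = sqrt(2286 + 3*I*sqrt(6)) (n = sqrt(2286 + 18*sqrt(1/(3*(4 - 6)))) = sqrt(2286 + 18*sqrt((1/3)/(-2))) = sqrt(2286 + 18*sqrt((1/3)*(-1/2))) = sqrt(2286 + 18*sqrt(-1/6)) = sqrt(2286 + 18*(I*sqrt(6)/6)) = sqrt(2286 + 3*I*sqrt(6)) ≈ 47.812 + 0.07685*I)
(-4359 + n)*(-3212 - 1*(-3598)) = (-4359 + sqrt(2286 + 3*I*sqrt(6)))*(-3212 - 1*(-3598)) = (-4359 + sqrt(2286 + 3*I*sqrt(6)))*(-3212 + 3598) = (-4359 + sqrt(2286 + 3*I*sqrt(6)))*386 = -1682574 + 386*sqrt(2286 + 3*I*sqrt(6))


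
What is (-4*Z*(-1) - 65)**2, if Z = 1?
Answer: 3721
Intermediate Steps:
(-4*Z*(-1) - 65)**2 = (-4*1*(-1) - 65)**2 = (-4*(-1) - 65)**2 = (4 - 65)**2 = (-61)**2 = 3721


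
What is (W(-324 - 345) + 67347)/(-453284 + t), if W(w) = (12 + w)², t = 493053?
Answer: 498996/39769 ≈ 12.547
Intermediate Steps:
(W(-324 - 345) + 67347)/(-453284 + t) = ((12 + (-324 - 345))² + 67347)/(-453284 + 493053) = ((12 - 669)² + 67347)/39769 = ((-657)² + 67347)*(1/39769) = (431649 + 67347)*(1/39769) = 498996*(1/39769) = 498996/39769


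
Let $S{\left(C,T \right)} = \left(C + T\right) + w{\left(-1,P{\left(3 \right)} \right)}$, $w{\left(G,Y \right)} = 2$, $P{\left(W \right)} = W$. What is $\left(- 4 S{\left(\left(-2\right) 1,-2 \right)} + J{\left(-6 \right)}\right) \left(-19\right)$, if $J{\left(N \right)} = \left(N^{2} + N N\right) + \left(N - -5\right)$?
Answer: $-1501$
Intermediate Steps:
$S{\left(C,T \right)} = 2 + C + T$ ($S{\left(C,T \right)} = \left(C + T\right) + 2 = 2 + C + T$)
$J{\left(N \right)} = 5 + N + 2 N^{2}$ ($J{\left(N \right)} = \left(N^{2} + N^{2}\right) + \left(N + 5\right) = 2 N^{2} + \left(5 + N\right) = 5 + N + 2 N^{2}$)
$\left(- 4 S{\left(\left(-2\right) 1,-2 \right)} + J{\left(-6 \right)}\right) \left(-19\right) = \left(- 4 \left(2 - 2 - 2\right) + \left(5 - 6 + 2 \left(-6\right)^{2}\right)\right) \left(-19\right) = \left(- 4 \left(2 - 2 - 2\right) + \left(5 - 6 + 2 \cdot 36\right)\right) \left(-19\right) = \left(\left(-4\right) \left(-2\right) + \left(5 - 6 + 72\right)\right) \left(-19\right) = \left(8 + 71\right) \left(-19\right) = 79 \left(-19\right) = -1501$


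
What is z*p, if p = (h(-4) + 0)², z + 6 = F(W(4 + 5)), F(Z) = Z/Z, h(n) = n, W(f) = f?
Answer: -80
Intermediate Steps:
F(Z) = 1
z = -5 (z = -6 + 1 = -5)
p = 16 (p = (-4 + 0)² = (-4)² = 16)
z*p = -5*16 = -80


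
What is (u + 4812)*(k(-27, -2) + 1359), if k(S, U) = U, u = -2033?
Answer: 3771103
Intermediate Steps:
(u + 4812)*(k(-27, -2) + 1359) = (-2033 + 4812)*(-2 + 1359) = 2779*1357 = 3771103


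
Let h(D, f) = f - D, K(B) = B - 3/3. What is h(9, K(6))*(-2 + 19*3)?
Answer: -220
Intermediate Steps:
K(B) = -1 + B (K(B) = B - 3*⅓ = B - 1 = -1 + B)
h(9, K(6))*(-2 + 19*3) = ((-1 + 6) - 1*9)*(-2 + 19*3) = (5 - 9)*(-2 + 57) = -4*55 = -220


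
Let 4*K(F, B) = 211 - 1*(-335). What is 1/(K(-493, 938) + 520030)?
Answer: 2/1040333 ≈ 1.9225e-6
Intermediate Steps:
K(F, B) = 273/2 (K(F, B) = (211 - 1*(-335))/4 = (211 + 335)/4 = (¼)*546 = 273/2)
1/(K(-493, 938) + 520030) = 1/(273/2 + 520030) = 1/(1040333/2) = 2/1040333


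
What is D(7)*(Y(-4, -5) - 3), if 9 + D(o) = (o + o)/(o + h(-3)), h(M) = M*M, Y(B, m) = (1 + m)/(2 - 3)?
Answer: -65/8 ≈ -8.1250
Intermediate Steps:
Y(B, m) = -1 - m (Y(B, m) = (1 + m)/(-1) = (1 + m)*(-1) = -1 - m)
h(M) = M²
D(o) = -9 + 2*o/(9 + o) (D(o) = -9 + (o + o)/(o + (-3)²) = -9 + (2*o)/(o + 9) = -9 + (2*o)/(9 + o) = -9 + 2*o/(9 + o))
D(7)*(Y(-4, -5) - 3) = ((-81 - 7*7)/(9 + 7))*((-1 - 1*(-5)) - 3) = ((-81 - 49)/16)*((-1 + 5) - 3) = ((1/16)*(-130))*(4 - 3) = -65/8*1 = -65/8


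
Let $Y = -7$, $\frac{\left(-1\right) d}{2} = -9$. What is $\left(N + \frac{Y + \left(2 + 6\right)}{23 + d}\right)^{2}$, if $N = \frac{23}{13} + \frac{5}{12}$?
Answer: $\frac{199854769}{40908816} \approx 4.8854$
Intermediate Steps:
$d = 18$ ($d = \left(-2\right) \left(-9\right) = 18$)
$N = \frac{341}{156}$ ($N = 23 \cdot \frac{1}{13} + 5 \cdot \frac{1}{12} = \frac{23}{13} + \frac{5}{12} = \frac{341}{156} \approx 2.1859$)
$\left(N + \frac{Y + \left(2 + 6\right)}{23 + d}\right)^{2} = \left(\frac{341}{156} + \frac{-7 + \left(2 + 6\right)}{23 + 18}\right)^{2} = \left(\frac{341}{156} + \frac{-7 + 8}{41}\right)^{2} = \left(\frac{341}{156} + 1 \cdot \frac{1}{41}\right)^{2} = \left(\frac{341}{156} + \frac{1}{41}\right)^{2} = \left(\frac{14137}{6396}\right)^{2} = \frac{199854769}{40908816}$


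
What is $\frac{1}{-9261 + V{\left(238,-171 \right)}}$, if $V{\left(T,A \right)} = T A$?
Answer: $- \frac{1}{49959} \approx -2.0016 \cdot 10^{-5}$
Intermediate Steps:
$V{\left(T,A \right)} = A T$
$\frac{1}{-9261 + V{\left(238,-171 \right)}} = \frac{1}{-9261 - 40698} = \frac{1}{-49959} = - \frac{1}{49959}$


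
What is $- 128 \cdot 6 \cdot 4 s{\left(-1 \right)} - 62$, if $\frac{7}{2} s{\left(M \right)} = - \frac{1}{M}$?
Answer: $- \frac{6578}{7} \approx -939.71$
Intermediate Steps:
$s{\left(M \right)} = - \frac{2}{7 M}$ ($s{\left(M \right)} = \frac{2 \left(- \frac{1}{M}\right)}{7} = - \frac{2}{7 M}$)
$- 128 \cdot 6 \cdot 4 s{\left(-1 \right)} - 62 = - 128 \cdot 6 \cdot 4 \left(- \frac{2}{7 \left(-1\right)}\right) - 62 = - 128 \cdot 24 \left(\left(- \frac{2}{7}\right) \left(-1\right)\right) - 62 = - 128 \cdot 24 \cdot \frac{2}{7} - 62 = \left(-128\right) \frac{48}{7} - 62 = - \frac{6144}{7} - 62 = - \frac{6578}{7}$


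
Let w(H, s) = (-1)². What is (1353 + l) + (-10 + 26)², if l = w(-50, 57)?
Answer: 1610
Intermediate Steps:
w(H, s) = 1
l = 1
(1353 + l) + (-10 + 26)² = (1353 + 1) + (-10 + 26)² = 1354 + 16² = 1354 + 256 = 1610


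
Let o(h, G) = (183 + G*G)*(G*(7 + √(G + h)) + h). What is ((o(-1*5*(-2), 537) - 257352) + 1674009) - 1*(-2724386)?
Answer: 1091693531 + 154952424*√547 ≈ 4.7157e+9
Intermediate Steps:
o(h, G) = (183 + G²)*(h + G*(7 + √(G + h)))
((o(-1*5*(-2), 537) - 257352) + 1674009) - 1*(-2724386) = (((7*537³ + 183*(-1*5*(-2)) + 1281*537 + (-1*5*(-2))*537² + 537³*√(537 - 1*5*(-2)) + 183*537*√(537 - 1*5*(-2))) - 257352) + 1674009) - 1*(-2724386) = (((7*154854153 + 183*(-5*(-2)) + 687897 - 5*(-2)*288369 + 154854153*√(537 - 5*(-2)) + 183*537*√(537 - 5*(-2))) - 257352) + 1674009) + 2724386 = (((1083979071 + 183*10 + 687897 + 10*288369 + 154854153*√(537 + 10) + 183*537*√(537 + 10)) - 257352) + 1674009) + 2724386 = (((1083979071 + 1830 + 687897 + 2883690 + 154854153*√547 + 183*537*√547) - 257352) + 1674009) + 2724386 = (((1083979071 + 1830 + 687897 + 2883690 + 154854153*√547 + 98271*√547) - 257352) + 1674009) + 2724386 = (((1087552488 + 154952424*√547) - 257352) + 1674009) + 2724386 = ((1087295136 + 154952424*√547) + 1674009) + 2724386 = (1088969145 + 154952424*√547) + 2724386 = 1091693531 + 154952424*√547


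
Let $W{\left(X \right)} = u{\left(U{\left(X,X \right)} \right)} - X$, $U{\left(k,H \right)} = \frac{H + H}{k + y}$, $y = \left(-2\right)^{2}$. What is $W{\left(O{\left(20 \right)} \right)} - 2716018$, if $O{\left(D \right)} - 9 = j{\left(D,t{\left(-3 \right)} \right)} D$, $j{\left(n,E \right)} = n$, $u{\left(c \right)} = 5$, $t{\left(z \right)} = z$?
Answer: $-2716422$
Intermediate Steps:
$y = 4$
$U{\left(k,H \right)} = \frac{2 H}{4 + k}$ ($U{\left(k,H \right)} = \frac{H + H}{k + 4} = \frac{2 H}{4 + k}$)
$O{\left(D \right)} = 9 + D^{2}$ ($O{\left(D \right)} = 9 + D D = 9 + D^{2}$)
$W{\left(X \right)} = 5 - X$
$W{\left(O{\left(20 \right)} \right)} - 2716018 = \left(5 - \left(9 + 20^{2}\right)\right) - 2716018 = \left(5 - \left(9 + 400\right)\right) - 2716018 = \left(5 - 409\right) - 2716018 = -404 - 2716018 = -2716422$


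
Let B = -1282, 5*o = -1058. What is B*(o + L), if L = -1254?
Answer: 9394496/5 ≈ 1.8789e+6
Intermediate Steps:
o = -1058/5 (o = (⅕)*(-1058) = -1058/5 ≈ -211.60)
B*(o + L) = -1282*(-1058/5 - 1254) = -1282*(-7328/5) = 9394496/5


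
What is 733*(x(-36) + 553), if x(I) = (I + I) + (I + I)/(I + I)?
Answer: 353306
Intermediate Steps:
x(I) = 1 + 2*I (x(I) = 2*I + (2*I)/((2*I)) = 2*I + (2*I)*(1/(2*I)) = 2*I + 1 = 1 + 2*I)
733*(x(-36) + 553) = 733*((1 + 2*(-36)) + 553) = 733*((1 - 72) + 553) = 733*(-71 + 553) = 733*482 = 353306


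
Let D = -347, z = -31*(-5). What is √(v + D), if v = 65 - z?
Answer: I*√437 ≈ 20.905*I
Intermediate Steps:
z = 155
v = -90 (v = 65 - 1*155 = 65 - 155 = -90)
√(v + D) = √(-90 - 347) = √(-437) = I*√437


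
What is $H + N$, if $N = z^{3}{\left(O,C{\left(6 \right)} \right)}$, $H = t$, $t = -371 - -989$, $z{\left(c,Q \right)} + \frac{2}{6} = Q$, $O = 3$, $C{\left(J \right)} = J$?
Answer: $\frac{21599}{27} \approx 799.96$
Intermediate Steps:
$z{\left(c,Q \right)} = - \frac{1}{3} + Q$
$t = 618$ ($t = -371 + 989 = 618$)
$H = 618$
$N = \frac{4913}{27}$ ($N = \left(- \frac{1}{3} + 6\right)^{3} = \left(\frac{17}{3}\right)^{3} = \frac{4913}{27} \approx 181.96$)
$H + N = 618 + \frac{4913}{27} = \frac{21599}{27}$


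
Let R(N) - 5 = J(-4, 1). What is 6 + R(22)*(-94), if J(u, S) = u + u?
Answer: 288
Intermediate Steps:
J(u, S) = 2*u
R(N) = -3 (R(N) = 5 + 2*(-4) = 5 - 8 = -3)
6 + R(22)*(-94) = 6 - 3*(-94) = 6 + 282 = 288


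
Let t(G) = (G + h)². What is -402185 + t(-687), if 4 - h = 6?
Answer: 72536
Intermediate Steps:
h = -2 (h = 4 - 1*6 = 4 - 6 = -2)
t(G) = (-2 + G)² (t(G) = (G - 2)² = (-2 + G)²)
-402185 + t(-687) = -402185 + (-2 - 687)² = -402185 + (-689)² = -402185 + 474721 = 72536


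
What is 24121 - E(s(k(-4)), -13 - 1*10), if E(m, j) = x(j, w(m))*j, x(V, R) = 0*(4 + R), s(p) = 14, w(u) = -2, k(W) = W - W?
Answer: 24121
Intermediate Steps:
k(W) = 0
x(V, R) = 0
E(m, j) = 0 (E(m, j) = 0*j = 0)
24121 - E(s(k(-4)), -13 - 1*10) = 24121 - 1*0 = 24121 + 0 = 24121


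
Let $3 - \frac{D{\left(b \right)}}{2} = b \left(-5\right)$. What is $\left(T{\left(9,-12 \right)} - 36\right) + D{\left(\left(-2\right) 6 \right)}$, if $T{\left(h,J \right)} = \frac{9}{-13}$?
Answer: $- \frac{1959}{13} \approx -150.69$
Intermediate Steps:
$T{\left(h,J \right)} = - \frac{9}{13}$ ($T{\left(h,J \right)} = 9 \left(- \frac{1}{13}\right) = - \frac{9}{13}$)
$D{\left(b \right)} = 6 + 10 b$ ($D{\left(b \right)} = 6 - 2 b \left(-5\right) = 6 - 2 \left(- 5 b\right) = 6 + 10 b$)
$\left(T{\left(9,-12 \right)} - 36\right) + D{\left(\left(-2\right) 6 \right)} = \left(- \frac{9}{13} - 36\right) + \left(6 + 10 \left(\left(-2\right) 6\right)\right) = - \frac{477}{13} + \left(6 + 10 \left(-12\right)\right) = - \frac{477}{13} + \left(6 - 120\right) = - \frac{477}{13} - 114 = - \frac{1959}{13}$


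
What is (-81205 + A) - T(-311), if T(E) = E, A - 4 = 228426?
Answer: 147536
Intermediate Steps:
A = 228430 (A = 4 + 228426 = 228430)
(-81205 + A) - T(-311) = (-81205 + 228430) - 1*(-311) = 147225 + 311 = 147536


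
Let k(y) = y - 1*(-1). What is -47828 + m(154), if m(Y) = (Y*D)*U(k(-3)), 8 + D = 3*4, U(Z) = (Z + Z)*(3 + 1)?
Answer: -57684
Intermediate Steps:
k(y) = 1 + y (k(y) = y + 1 = 1 + y)
U(Z) = 8*Z (U(Z) = (2*Z)*4 = 8*Z)
D = 4 (D = -8 + 3*4 = -8 + 12 = 4)
m(Y) = -64*Y (m(Y) = (Y*4)*(8*(1 - 3)) = (4*Y)*(8*(-2)) = (4*Y)*(-16) = -64*Y)
-47828 + m(154) = -47828 - 64*154 = -47828 - 9856 = -57684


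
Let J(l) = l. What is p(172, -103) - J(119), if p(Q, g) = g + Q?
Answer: -50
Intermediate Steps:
p(Q, g) = Q + g
p(172, -103) - J(119) = (172 - 103) - 1*119 = 69 - 119 = -50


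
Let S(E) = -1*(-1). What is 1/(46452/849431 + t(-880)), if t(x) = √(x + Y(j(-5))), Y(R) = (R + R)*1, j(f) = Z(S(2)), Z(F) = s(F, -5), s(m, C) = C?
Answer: 19728884406/321083274467797 - 721533023761*I*√890/642166548935594 ≈ 6.1445e-5 - 0.03352*I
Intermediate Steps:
S(E) = 1
Z(F) = -5
j(f) = -5
Y(R) = 2*R (Y(R) = (2*R)*1 = 2*R)
t(x) = √(-10 + x) (t(x) = √(x + 2*(-5)) = √(x - 10) = √(-10 + x))
1/(46452/849431 + t(-880)) = 1/(46452/849431 + √(-10 - 880)) = 1/(46452*(1/849431) + √(-890)) = 1/(46452/849431 + I*√890)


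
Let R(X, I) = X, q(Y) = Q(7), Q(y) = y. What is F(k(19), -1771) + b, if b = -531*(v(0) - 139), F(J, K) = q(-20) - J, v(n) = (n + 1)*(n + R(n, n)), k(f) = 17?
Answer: 73799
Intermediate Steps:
q(Y) = 7
v(n) = 2*n*(1 + n) (v(n) = (n + 1)*(n + n) = (1 + n)*(2*n) = 2*n*(1 + n))
F(J, K) = 7 - J
b = 73809 (b = -531*(2*0*(1 + 0) - 139) = -531*(2*0*1 - 139) = -531*(0 - 139) = -531*(-139) = 73809)
F(k(19), -1771) + b = (7 - 1*17) + 73809 = (7 - 17) + 73809 = -10 + 73809 = 73799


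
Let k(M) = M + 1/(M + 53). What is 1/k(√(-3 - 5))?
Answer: (-53*I + 2*√2)/(7*I + 106*√2) ≈ 0.0023534 - 0.35366*I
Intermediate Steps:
k(M) = M + 1/(53 + M)
1/k(√(-3 - 5)) = 1/((1 + (√(-3 - 5))² + 53*√(-3 - 5))/(53 + √(-3 - 5))) = 1/((1 + (√(-8))² + 53*√(-8))/(53 + √(-8))) = 1/((1 + (2*I*√2)² + 53*(2*I*√2))/(53 + 2*I*√2)) = 1/((1 - 8 + 106*I*√2)/(53 + 2*I*√2)) = 1/((-7 + 106*I*√2)/(53 + 2*I*√2)) = (53 + 2*I*√2)/(-7 + 106*I*√2)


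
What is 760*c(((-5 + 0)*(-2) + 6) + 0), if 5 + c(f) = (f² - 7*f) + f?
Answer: 117800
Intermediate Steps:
c(f) = -5 + f² - 6*f (c(f) = -5 + ((f² - 7*f) + f) = -5 + (f² - 6*f) = -5 + f² - 6*f)
760*c(((-5 + 0)*(-2) + 6) + 0) = 760*(-5 + (((-5 + 0)*(-2) + 6) + 0)² - 6*(((-5 + 0)*(-2) + 6) + 0)) = 760*(-5 + ((-5*(-2) + 6) + 0)² - 6*((-5*(-2) + 6) + 0)) = 760*(-5 + ((10 + 6) + 0)² - 6*((10 + 6) + 0)) = 760*(-5 + (16 + 0)² - 6*(16 + 0)) = 760*(-5 + 16² - 6*16) = 760*(-5 + 256 - 96) = 760*155 = 117800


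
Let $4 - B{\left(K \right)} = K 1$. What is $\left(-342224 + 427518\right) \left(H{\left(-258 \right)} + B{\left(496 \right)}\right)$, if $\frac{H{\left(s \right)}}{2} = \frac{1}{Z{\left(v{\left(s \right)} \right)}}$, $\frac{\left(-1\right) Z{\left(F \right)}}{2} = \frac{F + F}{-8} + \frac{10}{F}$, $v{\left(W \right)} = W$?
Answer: $- \frac{697936066740}{16631} \approx -4.1966 \cdot 10^{7}$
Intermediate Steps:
$Z{\left(F \right)} = \frac{F}{2} - \frac{20}{F}$ ($Z{\left(F \right)} = - 2 \left(\frac{F + F}{-8} + \frac{10}{F}\right) = - 2 \left(2 F \left(- \frac{1}{8}\right) + \frac{10}{F}\right) = - 2 \left(- \frac{F}{4} + \frac{10}{F}\right) = - 2 \left(\frac{10}{F} - \frac{F}{4}\right) = \frac{F}{2} - \frac{20}{F}$)
$B{\left(K \right)} = 4 - K$ ($B{\left(K \right)} = 4 - K 1 = 4 - K$)
$H{\left(s \right)} = \frac{2}{\frac{s}{2} - \frac{20}{s}}$
$\left(-342224 + 427518\right) \left(H{\left(-258 \right)} + B{\left(496 \right)}\right) = \left(-342224 + 427518\right) \left(4 \left(-258\right) \frac{1}{-40 + \left(-258\right)^{2}} + \left(4 - 496\right)\right) = 85294 \left(4 \left(-258\right) \frac{1}{-40 + 66564} + \left(4 - 496\right)\right) = 85294 \left(4 \left(-258\right) \frac{1}{66524} - 492\right) = 85294 \left(- \frac{258}{16631} - 492\right) = 85294 \left(- \frac{8182710}{16631}\right) = - \frac{697936066740}{16631}$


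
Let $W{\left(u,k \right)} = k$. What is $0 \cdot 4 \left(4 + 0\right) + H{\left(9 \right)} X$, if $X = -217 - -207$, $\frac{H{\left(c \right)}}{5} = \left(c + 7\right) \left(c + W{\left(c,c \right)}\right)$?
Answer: $-14400$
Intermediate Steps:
$H{\left(c \right)} = 10 c \left(7 + c\right)$ ($H{\left(c \right)} = 5 \left(c + 7\right) \left(c + c\right) = 5 \left(7 + c\right) 2 c = 5 \cdot 2 c \left(7 + c\right) = 10 c \left(7 + c\right)$)
$X = -10$ ($X = -217 + 207 = -10$)
$0 \cdot 4 \left(4 + 0\right) + H{\left(9 \right)} X = 0 \cdot 4 \left(4 + 0\right) + 10 \cdot 9 \left(7 + 9\right) \left(-10\right) = 0 \cdot 4 + 10 \cdot 9 \cdot 16 \left(-10\right) = 0 + 1440 \left(-10\right) = 0 - 14400 = -14400$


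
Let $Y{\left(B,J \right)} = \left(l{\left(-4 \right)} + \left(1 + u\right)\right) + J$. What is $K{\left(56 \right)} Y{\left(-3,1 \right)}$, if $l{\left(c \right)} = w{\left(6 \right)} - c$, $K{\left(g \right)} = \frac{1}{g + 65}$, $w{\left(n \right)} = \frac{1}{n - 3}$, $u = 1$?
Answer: $\frac{2}{33} \approx 0.060606$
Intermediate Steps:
$w{\left(n \right)} = \frac{1}{-3 + n}$
$K{\left(g \right)} = \frac{1}{65 + g}$
$l{\left(c \right)} = \frac{1}{3} - c$ ($l{\left(c \right)} = \frac{1}{-3 + 6} - c = \frac{1}{3} - c$)
$Y{\left(B,J \right)} = \frac{19}{3} + J$ ($Y{\left(B,J \right)} = \left(\left(\frac{1}{3} - -4\right) + \left(1 + 1\right)\right) + J = \left(\left(\frac{1}{3} + 4\right) + 2\right) + J = \left(\frac{13}{3} + 2\right) + J = \frac{19}{3} + J$)
$K{\left(56 \right)} Y{\left(-3,1 \right)} = \frac{\frac{19}{3} + 1}{65 + 56} = \frac{1}{121} \cdot \frac{22}{3} = \frac{2}{33}$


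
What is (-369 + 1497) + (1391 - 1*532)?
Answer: 1987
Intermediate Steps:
(-369 + 1497) + (1391 - 1*532) = 1128 + (1391 - 532) = 1128 + 859 = 1987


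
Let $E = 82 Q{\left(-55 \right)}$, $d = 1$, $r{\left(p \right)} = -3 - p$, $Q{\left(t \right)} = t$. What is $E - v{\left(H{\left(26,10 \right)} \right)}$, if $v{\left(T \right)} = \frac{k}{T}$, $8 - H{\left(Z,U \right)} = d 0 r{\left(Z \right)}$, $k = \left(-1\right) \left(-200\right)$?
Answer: $-4535$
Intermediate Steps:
$k = 200$
$H{\left(Z,U \right)} = 8$ ($H{\left(Z,U \right)} = 8 - 1 \cdot 0 \left(-3 - Z\right) = 8 - 0 \left(-3 - Z\right) = 8 - 0 = 8 + 0 = 8$)
$v{\left(T \right)} = \frac{200}{T}$
$E = -4510$ ($E = 82 \left(-55\right) = -4510$)
$E - v{\left(H{\left(26,10 \right)} \right)} = -4510 - \frac{200}{8} = -4510 - 200 \cdot \frac{1}{8} = -4510 - 25 = -4535$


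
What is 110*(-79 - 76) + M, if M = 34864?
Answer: 17814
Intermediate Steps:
110*(-79 - 76) + M = 110*(-79 - 76) + 34864 = 110*(-155) + 34864 = -17050 + 34864 = 17814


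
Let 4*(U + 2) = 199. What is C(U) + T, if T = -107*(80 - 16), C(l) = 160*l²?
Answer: 357962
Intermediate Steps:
U = 191/4 (U = -2 + (¼)*199 = -2 + 199/4 = 191/4 ≈ 47.750)
T = -6848 (T = -107*64 = -6848)
C(U) + T = 160*(191/4)² - 6848 = 160*(36481/16) - 6848 = 364810 - 6848 = 357962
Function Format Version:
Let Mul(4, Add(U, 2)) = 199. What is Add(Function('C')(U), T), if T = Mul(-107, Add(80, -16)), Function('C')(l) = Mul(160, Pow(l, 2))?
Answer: 357962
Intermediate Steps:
U = Rational(191, 4) (U = Add(-2, Mul(Rational(1, 4), 199)) = Add(-2, Rational(199, 4)) = Rational(191, 4) ≈ 47.750)
T = -6848 (T = Mul(-107, 64) = -6848)
Add(Function('C')(U), T) = Add(Mul(160, Pow(Rational(191, 4), 2)), -6848) = Add(Mul(160, Rational(36481, 16)), -6848) = Add(364810, -6848) = 357962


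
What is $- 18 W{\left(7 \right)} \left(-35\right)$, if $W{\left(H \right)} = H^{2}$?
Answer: $30870$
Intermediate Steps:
$- 18 W{\left(7 \right)} \left(-35\right) = - 18 \cdot 7^{2} \left(-35\right) = \left(-18\right) 49 \left(-35\right) = \left(-882\right) \left(-35\right) = 30870$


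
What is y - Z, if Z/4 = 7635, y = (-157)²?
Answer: -5891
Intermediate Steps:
y = 24649
Z = 30540 (Z = 4*7635 = 30540)
y - Z = 24649 - 1*30540 = 24649 - 30540 = -5891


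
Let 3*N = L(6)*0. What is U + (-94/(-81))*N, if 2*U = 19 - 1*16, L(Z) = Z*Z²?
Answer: 3/2 ≈ 1.5000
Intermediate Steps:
L(Z) = Z³
U = 3/2 (U = (19 - 1*16)/2 = (19 - 16)/2 = (½)*3 = 3/2 ≈ 1.5000)
N = 0 (N = (6³*0)/3 = (216*0)/3 = (⅓)*0 = 0)
U + (-94/(-81))*N = 3/2 - 94/(-81)*0 = 3/2 - 94*(-1/81)*0 = 3/2 + (94/81)*0 = 3/2 + 0 = 3/2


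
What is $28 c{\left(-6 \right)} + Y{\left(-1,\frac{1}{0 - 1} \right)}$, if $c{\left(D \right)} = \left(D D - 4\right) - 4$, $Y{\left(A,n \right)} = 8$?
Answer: $792$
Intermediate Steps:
$c{\left(D \right)} = -8 + D^{2}$ ($c{\left(D \right)} = \left(D^{2} - 4\right) - 4 = \left(-4 + D^{2}\right) - 4 = -8 + D^{2}$)
$28 c{\left(-6 \right)} + Y{\left(-1,\frac{1}{0 - 1} \right)} = 28 \left(-8 + \left(-6\right)^{2}\right) + 8 = 28 \left(-8 + 36\right) + 8 = 28 \cdot 28 + 8 = 784 + 8 = 792$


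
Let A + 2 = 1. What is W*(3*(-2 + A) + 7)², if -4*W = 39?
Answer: -39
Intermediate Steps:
A = -1 (A = -2 + 1 = -1)
W = -39/4 (W = -¼*39 = -39/4 ≈ -9.7500)
W*(3*(-2 + A) + 7)² = -39*(3*(-2 - 1) + 7)²/4 = -39*(3*(-3) + 7)²/4 = -39*(-9 + 7)²/4 = -39/4*(-2)² = -39/4*4 = -39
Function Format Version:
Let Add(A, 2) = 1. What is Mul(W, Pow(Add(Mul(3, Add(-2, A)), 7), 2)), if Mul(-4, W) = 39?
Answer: -39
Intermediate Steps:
A = -1 (A = Add(-2, 1) = -1)
W = Rational(-39, 4) (W = Mul(Rational(-1, 4), 39) = Rational(-39, 4) ≈ -9.7500)
Mul(W, Pow(Add(Mul(3, Add(-2, A)), 7), 2)) = Mul(Rational(-39, 4), Pow(Add(Mul(3, Add(-2, -1)), 7), 2)) = Mul(Rational(-39, 4), Pow(Add(Mul(3, -3), 7), 2)) = Mul(Rational(-39, 4), Pow(Add(-9, 7), 2)) = Mul(Rational(-39, 4), Pow(-2, 2)) = Mul(Rational(-39, 4), 4) = -39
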